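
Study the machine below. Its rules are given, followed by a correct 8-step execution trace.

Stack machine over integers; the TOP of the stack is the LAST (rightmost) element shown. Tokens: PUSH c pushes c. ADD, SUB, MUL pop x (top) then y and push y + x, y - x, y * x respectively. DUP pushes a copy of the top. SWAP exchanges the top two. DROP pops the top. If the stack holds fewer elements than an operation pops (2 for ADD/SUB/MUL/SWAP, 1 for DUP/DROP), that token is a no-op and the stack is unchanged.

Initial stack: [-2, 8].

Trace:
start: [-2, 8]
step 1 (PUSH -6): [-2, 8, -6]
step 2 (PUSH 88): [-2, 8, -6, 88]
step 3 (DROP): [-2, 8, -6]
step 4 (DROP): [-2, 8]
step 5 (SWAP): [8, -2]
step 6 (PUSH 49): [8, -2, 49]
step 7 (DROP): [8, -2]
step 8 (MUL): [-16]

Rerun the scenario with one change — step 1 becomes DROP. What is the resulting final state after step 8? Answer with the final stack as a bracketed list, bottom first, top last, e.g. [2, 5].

(re-executing from step 1 with the substitution; state before step 1: [-2, 8])
step 1 (DROP): [-2]
step 2 (PUSH 88): [-2, 88]
step 3 (DROP): [-2]
step 4 (DROP): []
step 5 (SWAP): []
step 6 (PUSH 49): [49]
step 7 (DROP): []
step 8 (MUL): []

[]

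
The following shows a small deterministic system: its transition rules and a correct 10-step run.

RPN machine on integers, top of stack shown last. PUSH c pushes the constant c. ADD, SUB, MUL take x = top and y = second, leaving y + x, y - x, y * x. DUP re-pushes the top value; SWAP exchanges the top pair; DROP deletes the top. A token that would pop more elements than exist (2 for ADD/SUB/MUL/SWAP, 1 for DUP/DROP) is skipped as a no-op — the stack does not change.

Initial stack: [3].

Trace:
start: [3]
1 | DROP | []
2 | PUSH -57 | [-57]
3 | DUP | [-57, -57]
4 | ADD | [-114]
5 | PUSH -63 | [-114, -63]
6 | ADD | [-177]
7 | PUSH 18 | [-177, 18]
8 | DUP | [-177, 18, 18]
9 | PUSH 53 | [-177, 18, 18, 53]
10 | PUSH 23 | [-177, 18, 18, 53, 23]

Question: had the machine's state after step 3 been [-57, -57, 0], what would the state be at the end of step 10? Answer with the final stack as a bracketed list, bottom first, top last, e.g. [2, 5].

[-57, -120, 18, 18, 53, 23]

state after step 3 := [-57, -57, 0]
4 | ADD | [-57, -57]
5 | PUSH -63 | [-57, -57, -63]
6 | ADD | [-57, -120]
7 | PUSH 18 | [-57, -120, 18]
8 | DUP | [-57, -120, 18, 18]
9 | PUSH 53 | [-57, -120, 18, 18, 53]
10 | PUSH 23 | [-57, -120, 18, 18, 53, 23]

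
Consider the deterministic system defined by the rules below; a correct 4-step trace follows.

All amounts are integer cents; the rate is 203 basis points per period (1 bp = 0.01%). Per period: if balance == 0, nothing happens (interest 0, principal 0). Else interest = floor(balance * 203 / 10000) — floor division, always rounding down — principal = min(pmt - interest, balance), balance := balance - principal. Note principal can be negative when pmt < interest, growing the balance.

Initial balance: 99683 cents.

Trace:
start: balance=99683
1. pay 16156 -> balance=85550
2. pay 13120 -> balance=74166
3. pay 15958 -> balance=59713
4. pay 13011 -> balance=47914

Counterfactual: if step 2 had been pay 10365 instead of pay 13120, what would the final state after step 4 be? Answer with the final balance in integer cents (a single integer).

50782

(re-executing from step 2 with the substitution; state before step 2: balance=85550)
2. pay 10365 -> balance=76921
3. pay 15958 -> balance=62524
4. pay 13011 -> balance=50782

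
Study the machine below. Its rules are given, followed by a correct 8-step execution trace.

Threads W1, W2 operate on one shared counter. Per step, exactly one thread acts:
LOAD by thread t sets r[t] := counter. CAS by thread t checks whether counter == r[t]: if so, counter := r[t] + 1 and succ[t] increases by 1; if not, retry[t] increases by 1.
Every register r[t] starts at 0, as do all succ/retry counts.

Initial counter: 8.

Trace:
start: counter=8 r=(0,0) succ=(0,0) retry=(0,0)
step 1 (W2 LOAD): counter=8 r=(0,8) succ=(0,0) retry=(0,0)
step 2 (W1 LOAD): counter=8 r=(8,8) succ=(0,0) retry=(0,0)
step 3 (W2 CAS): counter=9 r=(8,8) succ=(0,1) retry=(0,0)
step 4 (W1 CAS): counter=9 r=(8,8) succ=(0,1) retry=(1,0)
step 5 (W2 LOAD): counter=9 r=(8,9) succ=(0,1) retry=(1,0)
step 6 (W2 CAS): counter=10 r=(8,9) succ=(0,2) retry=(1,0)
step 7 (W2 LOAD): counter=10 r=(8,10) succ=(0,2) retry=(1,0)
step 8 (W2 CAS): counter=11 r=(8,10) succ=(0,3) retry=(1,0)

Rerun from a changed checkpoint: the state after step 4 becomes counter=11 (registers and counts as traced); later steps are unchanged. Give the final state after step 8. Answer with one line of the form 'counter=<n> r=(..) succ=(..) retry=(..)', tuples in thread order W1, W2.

state after step 4 := counter=11 r=(8,8) succ=(0,1) retry=(1,0)
step 5 (W2 LOAD): counter=11 r=(8,11) succ=(0,1) retry=(1,0)
step 6 (W2 CAS): counter=12 r=(8,11) succ=(0,2) retry=(1,0)
step 7 (W2 LOAD): counter=12 r=(8,12) succ=(0,2) retry=(1,0)
step 8 (W2 CAS): counter=13 r=(8,12) succ=(0,3) retry=(1,0)

counter=13 r=(8,12) succ=(0,3) retry=(1,0)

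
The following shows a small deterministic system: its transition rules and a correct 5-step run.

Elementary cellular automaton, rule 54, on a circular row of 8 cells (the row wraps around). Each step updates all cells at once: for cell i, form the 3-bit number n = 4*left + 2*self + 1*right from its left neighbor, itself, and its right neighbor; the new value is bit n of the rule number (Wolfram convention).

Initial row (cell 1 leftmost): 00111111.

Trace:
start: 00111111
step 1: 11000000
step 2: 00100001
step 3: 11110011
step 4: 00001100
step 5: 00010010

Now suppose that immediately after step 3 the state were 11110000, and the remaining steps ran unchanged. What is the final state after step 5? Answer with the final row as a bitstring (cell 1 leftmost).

10011111

state after step 3 := 11110000
step 4: 00001001
step 5: 10011111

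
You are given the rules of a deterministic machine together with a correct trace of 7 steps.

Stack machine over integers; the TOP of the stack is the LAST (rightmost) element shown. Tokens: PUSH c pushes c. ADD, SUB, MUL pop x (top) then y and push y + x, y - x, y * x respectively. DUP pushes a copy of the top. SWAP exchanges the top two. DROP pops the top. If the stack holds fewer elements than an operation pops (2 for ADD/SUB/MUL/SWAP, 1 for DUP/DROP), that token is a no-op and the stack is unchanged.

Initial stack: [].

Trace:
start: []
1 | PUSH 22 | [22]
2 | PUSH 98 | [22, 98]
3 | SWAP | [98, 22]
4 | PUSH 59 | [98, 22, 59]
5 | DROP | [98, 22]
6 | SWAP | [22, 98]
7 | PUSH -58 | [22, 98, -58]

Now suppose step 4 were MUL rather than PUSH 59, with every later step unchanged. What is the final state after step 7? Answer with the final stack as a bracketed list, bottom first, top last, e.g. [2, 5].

[-58]

(re-executing from step 4 with the substitution; state before step 4: [98, 22])
4 | MUL | [2156]
5 | DROP | []
6 | SWAP | []
7 | PUSH -58 | [-58]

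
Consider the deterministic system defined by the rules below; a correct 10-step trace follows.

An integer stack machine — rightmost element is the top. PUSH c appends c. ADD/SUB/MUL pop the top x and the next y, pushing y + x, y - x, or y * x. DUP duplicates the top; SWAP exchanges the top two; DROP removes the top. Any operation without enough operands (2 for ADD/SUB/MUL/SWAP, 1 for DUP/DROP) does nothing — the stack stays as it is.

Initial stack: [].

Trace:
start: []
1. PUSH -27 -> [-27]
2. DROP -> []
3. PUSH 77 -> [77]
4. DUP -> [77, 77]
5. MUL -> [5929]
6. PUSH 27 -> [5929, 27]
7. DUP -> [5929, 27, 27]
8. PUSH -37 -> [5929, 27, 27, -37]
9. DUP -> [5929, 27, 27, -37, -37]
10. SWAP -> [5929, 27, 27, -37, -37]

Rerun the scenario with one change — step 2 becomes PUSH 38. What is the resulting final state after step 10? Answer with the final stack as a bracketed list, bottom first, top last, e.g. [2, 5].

[-27, 38, 5929, 27, 27, -37, -37]

(re-executing from step 2 with the substitution; state before step 2: [-27])
2. PUSH 38 -> [-27, 38]
3. PUSH 77 -> [-27, 38, 77]
4. DUP -> [-27, 38, 77, 77]
5. MUL -> [-27, 38, 5929]
6. PUSH 27 -> [-27, 38, 5929, 27]
7. DUP -> [-27, 38, 5929, 27, 27]
8. PUSH -37 -> [-27, 38, 5929, 27, 27, -37]
9. DUP -> [-27, 38, 5929, 27, 27, -37, -37]
10. SWAP -> [-27, 38, 5929, 27, 27, -37, -37]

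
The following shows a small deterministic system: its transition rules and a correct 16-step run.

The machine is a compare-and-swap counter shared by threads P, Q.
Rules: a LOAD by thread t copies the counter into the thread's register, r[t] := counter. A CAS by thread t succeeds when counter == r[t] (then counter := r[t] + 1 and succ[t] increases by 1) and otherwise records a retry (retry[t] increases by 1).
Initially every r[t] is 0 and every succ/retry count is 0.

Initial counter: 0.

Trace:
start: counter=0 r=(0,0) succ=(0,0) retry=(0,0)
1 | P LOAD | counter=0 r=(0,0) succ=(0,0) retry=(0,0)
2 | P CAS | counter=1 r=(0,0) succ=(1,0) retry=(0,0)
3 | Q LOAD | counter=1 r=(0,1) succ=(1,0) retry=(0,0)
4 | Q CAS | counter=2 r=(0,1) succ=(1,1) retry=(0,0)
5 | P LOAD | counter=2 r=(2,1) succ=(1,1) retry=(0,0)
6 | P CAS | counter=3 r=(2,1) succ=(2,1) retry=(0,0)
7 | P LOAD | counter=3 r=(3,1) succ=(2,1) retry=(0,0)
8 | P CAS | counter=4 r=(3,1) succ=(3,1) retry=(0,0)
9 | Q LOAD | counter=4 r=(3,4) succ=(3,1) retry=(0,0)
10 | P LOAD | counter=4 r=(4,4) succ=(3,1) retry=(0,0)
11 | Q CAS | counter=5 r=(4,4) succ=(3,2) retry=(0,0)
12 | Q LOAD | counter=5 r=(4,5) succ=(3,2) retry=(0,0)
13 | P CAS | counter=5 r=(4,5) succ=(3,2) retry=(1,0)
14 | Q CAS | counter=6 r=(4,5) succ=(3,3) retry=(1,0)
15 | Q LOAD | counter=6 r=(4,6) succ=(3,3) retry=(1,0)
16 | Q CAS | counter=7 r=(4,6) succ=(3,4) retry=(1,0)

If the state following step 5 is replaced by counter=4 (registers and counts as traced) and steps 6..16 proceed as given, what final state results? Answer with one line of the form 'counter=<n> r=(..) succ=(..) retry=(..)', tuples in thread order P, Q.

counter=8 r=(5,7) succ=(2,4) retry=(2,0)

state after step 5 := counter=4 r=(2,1) succ=(1,1) retry=(0,0)
6 | P CAS | counter=4 r=(2,1) succ=(1,1) retry=(1,0)
7 | P LOAD | counter=4 r=(4,1) succ=(1,1) retry=(1,0)
8 | P CAS | counter=5 r=(4,1) succ=(2,1) retry=(1,0)
9 | Q LOAD | counter=5 r=(4,5) succ=(2,1) retry=(1,0)
10 | P LOAD | counter=5 r=(5,5) succ=(2,1) retry=(1,0)
11 | Q CAS | counter=6 r=(5,5) succ=(2,2) retry=(1,0)
12 | Q LOAD | counter=6 r=(5,6) succ=(2,2) retry=(1,0)
13 | P CAS | counter=6 r=(5,6) succ=(2,2) retry=(2,0)
14 | Q CAS | counter=7 r=(5,6) succ=(2,3) retry=(2,0)
15 | Q LOAD | counter=7 r=(5,7) succ=(2,3) retry=(2,0)
16 | Q CAS | counter=8 r=(5,7) succ=(2,4) retry=(2,0)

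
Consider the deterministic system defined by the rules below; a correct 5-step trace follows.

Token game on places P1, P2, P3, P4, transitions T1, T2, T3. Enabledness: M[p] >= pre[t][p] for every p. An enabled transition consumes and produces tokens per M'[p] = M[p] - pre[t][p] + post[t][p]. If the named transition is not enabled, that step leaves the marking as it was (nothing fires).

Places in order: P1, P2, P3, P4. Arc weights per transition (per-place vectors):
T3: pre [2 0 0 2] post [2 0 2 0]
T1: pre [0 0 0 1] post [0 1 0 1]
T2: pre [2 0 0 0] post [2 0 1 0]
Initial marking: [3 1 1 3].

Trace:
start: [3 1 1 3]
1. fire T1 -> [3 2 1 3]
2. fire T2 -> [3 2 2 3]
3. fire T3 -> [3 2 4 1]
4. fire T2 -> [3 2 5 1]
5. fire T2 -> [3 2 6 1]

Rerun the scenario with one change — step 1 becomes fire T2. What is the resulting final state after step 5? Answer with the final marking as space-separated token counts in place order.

(re-executing from step 1 with the substitution; state before step 1: [3 1 1 3])
1. fire T2 -> [3 1 2 3]
2. fire T2 -> [3 1 3 3]
3. fire T3 -> [3 1 5 1]
4. fire T2 -> [3 1 6 1]
5. fire T2 -> [3 1 7 1]

3 1 7 1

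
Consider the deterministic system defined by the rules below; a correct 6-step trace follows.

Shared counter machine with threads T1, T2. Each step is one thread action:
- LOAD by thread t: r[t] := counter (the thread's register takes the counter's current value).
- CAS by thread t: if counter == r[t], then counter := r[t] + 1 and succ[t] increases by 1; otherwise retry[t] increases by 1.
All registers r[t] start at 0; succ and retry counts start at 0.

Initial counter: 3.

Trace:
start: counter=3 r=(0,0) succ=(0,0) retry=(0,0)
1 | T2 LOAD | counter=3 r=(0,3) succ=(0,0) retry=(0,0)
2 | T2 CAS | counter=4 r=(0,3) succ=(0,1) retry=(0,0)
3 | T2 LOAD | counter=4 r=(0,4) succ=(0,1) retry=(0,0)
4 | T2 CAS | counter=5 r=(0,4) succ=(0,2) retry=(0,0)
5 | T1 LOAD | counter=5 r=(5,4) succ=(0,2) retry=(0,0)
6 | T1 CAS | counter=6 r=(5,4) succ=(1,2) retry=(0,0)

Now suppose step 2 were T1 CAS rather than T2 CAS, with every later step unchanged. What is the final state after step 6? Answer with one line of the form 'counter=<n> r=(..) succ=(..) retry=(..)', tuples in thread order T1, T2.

(re-executing from step 2 with the substitution; state before step 2: counter=3 r=(0,3) succ=(0,0) retry=(0,0))
2 | T1 CAS | counter=3 r=(0,3) succ=(0,0) retry=(1,0)
3 | T2 LOAD | counter=3 r=(0,3) succ=(0,0) retry=(1,0)
4 | T2 CAS | counter=4 r=(0,3) succ=(0,1) retry=(1,0)
5 | T1 LOAD | counter=4 r=(4,3) succ=(0,1) retry=(1,0)
6 | T1 CAS | counter=5 r=(4,3) succ=(1,1) retry=(1,0)

counter=5 r=(4,3) succ=(1,1) retry=(1,0)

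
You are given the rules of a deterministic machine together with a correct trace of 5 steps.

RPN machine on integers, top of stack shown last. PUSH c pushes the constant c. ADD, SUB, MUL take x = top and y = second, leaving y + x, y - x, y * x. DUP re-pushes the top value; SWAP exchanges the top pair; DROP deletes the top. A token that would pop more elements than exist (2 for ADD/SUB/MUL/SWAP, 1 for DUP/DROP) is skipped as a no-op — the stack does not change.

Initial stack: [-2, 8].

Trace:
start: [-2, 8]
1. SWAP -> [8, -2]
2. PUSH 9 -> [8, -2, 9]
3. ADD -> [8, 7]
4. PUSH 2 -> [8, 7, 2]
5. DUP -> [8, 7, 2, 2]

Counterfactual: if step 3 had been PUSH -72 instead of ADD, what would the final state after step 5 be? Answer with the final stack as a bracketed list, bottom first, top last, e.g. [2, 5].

[8, -2, 9, -72, 2, 2]

(re-executing from step 3 with the substitution; state before step 3: [8, -2, 9])
3. PUSH -72 -> [8, -2, 9, -72]
4. PUSH 2 -> [8, -2, 9, -72, 2]
5. DUP -> [8, -2, 9, -72, 2, 2]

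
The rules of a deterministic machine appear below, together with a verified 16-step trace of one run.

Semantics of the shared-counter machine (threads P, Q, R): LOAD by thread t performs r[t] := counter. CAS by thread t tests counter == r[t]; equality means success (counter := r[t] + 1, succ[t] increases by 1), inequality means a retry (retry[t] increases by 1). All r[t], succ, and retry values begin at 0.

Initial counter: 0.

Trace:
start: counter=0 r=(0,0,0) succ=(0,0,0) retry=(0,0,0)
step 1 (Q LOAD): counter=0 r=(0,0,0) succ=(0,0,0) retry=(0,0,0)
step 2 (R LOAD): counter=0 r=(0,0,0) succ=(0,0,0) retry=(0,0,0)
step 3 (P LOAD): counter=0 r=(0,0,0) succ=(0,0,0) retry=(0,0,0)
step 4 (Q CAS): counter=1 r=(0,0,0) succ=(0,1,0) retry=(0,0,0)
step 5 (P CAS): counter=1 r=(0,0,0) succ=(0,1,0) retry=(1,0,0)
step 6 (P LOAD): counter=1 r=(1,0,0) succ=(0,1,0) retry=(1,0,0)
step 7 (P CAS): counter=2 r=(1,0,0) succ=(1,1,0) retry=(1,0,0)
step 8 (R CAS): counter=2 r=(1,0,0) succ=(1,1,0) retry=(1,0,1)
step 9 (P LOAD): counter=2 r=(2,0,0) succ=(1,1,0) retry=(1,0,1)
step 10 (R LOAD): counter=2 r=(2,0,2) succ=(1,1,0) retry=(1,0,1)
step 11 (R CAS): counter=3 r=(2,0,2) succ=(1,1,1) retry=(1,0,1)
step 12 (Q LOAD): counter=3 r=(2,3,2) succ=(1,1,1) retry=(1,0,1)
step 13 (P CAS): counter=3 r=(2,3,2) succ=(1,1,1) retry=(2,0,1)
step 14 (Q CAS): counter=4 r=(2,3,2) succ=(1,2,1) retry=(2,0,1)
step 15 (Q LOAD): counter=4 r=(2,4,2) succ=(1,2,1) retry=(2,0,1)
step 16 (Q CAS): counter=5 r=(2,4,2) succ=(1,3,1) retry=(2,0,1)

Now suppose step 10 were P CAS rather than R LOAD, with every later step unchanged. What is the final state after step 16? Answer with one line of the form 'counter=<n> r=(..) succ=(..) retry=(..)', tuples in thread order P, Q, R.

counter=5 r=(2,4,0) succ=(2,3,0) retry=(2,0,2)

(re-executing from step 10 with the substitution; state before step 10: counter=2 r=(2,0,0) succ=(1,1,0) retry=(1,0,1))
step 10 (P CAS): counter=3 r=(2,0,0) succ=(2,1,0) retry=(1,0,1)
step 11 (R CAS): counter=3 r=(2,0,0) succ=(2,1,0) retry=(1,0,2)
step 12 (Q LOAD): counter=3 r=(2,3,0) succ=(2,1,0) retry=(1,0,2)
step 13 (P CAS): counter=3 r=(2,3,0) succ=(2,1,0) retry=(2,0,2)
step 14 (Q CAS): counter=4 r=(2,3,0) succ=(2,2,0) retry=(2,0,2)
step 15 (Q LOAD): counter=4 r=(2,4,0) succ=(2,2,0) retry=(2,0,2)
step 16 (Q CAS): counter=5 r=(2,4,0) succ=(2,3,0) retry=(2,0,2)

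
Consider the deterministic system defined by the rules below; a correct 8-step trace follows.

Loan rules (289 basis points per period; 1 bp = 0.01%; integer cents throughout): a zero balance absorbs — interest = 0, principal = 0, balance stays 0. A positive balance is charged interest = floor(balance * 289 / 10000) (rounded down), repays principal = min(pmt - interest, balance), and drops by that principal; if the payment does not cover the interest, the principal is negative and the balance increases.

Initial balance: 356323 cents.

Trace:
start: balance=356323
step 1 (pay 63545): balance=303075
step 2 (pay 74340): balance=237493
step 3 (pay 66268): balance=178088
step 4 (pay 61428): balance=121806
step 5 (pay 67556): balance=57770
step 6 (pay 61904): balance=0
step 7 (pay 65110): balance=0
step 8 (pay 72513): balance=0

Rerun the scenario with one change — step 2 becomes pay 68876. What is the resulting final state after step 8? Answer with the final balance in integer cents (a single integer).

0

(re-executing from step 2 with the substitution; state before step 2: balance=303075)
step 2 (pay 68876): balance=242957
step 3 (pay 66268): balance=183710
step 4 (pay 61428): balance=127591
step 5 (pay 67556): balance=63722
step 6 (pay 61904): balance=3659
step 7 (pay 65110): balance=0
step 8 (pay 72513): balance=0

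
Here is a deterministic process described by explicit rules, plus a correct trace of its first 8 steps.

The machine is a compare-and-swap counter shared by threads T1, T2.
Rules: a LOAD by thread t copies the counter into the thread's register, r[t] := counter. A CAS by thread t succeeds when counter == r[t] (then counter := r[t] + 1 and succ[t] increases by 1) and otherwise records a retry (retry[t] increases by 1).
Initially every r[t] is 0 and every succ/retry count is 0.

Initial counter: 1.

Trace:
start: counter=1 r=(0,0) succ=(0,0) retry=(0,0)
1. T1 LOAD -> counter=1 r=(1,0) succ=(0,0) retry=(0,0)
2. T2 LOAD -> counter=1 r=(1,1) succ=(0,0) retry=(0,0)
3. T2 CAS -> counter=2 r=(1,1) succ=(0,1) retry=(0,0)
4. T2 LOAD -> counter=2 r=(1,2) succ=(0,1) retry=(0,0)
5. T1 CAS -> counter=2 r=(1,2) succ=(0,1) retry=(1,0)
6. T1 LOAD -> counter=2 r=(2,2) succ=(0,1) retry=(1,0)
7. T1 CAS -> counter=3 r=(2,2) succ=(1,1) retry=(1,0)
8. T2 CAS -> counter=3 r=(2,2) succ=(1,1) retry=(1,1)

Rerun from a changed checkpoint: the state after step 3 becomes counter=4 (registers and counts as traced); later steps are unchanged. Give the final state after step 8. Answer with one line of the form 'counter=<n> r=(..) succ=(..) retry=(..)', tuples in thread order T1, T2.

state after step 3 := counter=4 r=(1,1) succ=(0,1) retry=(0,0)
4. T2 LOAD -> counter=4 r=(1,4) succ=(0,1) retry=(0,0)
5. T1 CAS -> counter=4 r=(1,4) succ=(0,1) retry=(1,0)
6. T1 LOAD -> counter=4 r=(4,4) succ=(0,1) retry=(1,0)
7. T1 CAS -> counter=5 r=(4,4) succ=(1,1) retry=(1,0)
8. T2 CAS -> counter=5 r=(4,4) succ=(1,1) retry=(1,1)

counter=5 r=(4,4) succ=(1,1) retry=(1,1)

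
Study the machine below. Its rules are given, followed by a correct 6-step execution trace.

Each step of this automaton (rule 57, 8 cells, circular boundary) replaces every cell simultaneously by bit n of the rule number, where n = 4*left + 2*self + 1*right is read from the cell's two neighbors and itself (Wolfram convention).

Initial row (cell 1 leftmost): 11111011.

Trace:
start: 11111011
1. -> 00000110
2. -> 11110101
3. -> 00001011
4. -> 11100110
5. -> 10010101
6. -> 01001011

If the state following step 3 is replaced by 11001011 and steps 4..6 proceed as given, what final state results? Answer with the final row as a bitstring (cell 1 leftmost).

state after step 3 := 11001011
4. -> 00100110
5. -> 10010101
6. -> 01001011

01001011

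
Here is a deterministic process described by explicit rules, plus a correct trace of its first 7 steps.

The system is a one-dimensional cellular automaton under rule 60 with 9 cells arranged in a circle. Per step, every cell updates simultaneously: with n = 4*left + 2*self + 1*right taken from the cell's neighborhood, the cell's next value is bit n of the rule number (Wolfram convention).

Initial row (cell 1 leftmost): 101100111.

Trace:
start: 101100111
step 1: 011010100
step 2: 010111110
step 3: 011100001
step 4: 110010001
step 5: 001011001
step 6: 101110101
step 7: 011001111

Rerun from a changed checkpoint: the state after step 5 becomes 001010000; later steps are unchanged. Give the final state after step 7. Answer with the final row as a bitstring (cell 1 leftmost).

state after step 5 := 001010000
step 6: 001111000
step 7: 001000100

001000100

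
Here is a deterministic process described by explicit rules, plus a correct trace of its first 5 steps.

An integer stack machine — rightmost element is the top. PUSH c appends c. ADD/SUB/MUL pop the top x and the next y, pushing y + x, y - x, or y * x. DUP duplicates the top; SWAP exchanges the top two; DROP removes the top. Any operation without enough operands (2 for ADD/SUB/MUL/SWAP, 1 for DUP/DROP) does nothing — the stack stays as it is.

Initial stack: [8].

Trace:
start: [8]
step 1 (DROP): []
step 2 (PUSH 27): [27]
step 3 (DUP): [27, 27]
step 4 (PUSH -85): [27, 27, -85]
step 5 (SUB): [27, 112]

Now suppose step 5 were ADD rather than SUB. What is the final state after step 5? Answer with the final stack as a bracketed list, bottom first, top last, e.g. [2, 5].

[27, -58]

(re-executing from step 5 with the substitution; state before step 5: [27, 27, -85])
step 5 (ADD): [27, -58]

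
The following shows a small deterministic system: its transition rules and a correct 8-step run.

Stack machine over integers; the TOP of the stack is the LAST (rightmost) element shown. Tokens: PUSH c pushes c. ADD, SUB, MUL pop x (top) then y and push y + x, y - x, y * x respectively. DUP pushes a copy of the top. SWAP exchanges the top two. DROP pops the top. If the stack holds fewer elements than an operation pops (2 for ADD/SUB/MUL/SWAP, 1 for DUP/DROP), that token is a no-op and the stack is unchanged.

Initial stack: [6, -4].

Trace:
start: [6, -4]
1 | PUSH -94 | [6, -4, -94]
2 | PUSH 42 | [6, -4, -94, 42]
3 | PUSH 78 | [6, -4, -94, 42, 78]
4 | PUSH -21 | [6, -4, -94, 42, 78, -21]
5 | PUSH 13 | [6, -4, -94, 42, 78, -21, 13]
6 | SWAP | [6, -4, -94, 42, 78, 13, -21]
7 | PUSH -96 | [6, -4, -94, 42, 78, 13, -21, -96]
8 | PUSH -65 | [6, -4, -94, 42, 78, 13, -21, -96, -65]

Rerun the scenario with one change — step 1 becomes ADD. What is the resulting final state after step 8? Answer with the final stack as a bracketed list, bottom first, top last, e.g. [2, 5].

[2, 42, 78, 13, -21, -96, -65]

(re-executing from step 1 with the substitution; state before step 1: [6, -4])
1 | ADD | [2]
2 | PUSH 42 | [2, 42]
3 | PUSH 78 | [2, 42, 78]
4 | PUSH -21 | [2, 42, 78, -21]
5 | PUSH 13 | [2, 42, 78, -21, 13]
6 | SWAP | [2, 42, 78, 13, -21]
7 | PUSH -96 | [2, 42, 78, 13, -21, -96]
8 | PUSH -65 | [2, 42, 78, 13, -21, -96, -65]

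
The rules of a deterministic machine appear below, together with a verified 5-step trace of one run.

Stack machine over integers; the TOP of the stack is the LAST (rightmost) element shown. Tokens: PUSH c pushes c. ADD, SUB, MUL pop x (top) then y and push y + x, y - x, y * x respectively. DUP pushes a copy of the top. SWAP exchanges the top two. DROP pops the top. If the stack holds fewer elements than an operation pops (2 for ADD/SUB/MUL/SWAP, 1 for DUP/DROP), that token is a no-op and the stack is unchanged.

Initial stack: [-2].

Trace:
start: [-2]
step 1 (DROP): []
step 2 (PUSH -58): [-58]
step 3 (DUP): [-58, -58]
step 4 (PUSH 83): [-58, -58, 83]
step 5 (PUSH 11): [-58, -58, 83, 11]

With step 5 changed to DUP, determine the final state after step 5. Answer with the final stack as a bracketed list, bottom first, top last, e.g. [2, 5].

(re-executing from step 5 with the substitution; state before step 5: [-58, -58, 83])
step 5 (DUP): [-58, -58, 83, 83]

[-58, -58, 83, 83]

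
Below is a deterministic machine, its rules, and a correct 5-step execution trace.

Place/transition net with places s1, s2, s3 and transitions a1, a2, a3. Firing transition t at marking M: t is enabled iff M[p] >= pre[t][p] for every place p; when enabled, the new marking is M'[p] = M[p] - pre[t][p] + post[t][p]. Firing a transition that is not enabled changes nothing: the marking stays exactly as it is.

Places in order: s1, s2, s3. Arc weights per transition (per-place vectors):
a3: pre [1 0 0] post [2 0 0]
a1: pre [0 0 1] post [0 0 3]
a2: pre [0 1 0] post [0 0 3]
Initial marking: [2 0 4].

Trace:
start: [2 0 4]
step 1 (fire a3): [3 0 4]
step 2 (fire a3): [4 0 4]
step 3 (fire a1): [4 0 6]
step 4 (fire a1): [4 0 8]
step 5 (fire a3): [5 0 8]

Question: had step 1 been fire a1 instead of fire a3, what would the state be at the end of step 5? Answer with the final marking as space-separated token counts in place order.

(re-executing from step 1 with the substitution; state before step 1: [2 0 4])
step 1 (fire a1): [2 0 6]
step 2 (fire a3): [3 0 6]
step 3 (fire a1): [3 0 8]
step 4 (fire a1): [3 0 10]
step 5 (fire a3): [4 0 10]

4 0 10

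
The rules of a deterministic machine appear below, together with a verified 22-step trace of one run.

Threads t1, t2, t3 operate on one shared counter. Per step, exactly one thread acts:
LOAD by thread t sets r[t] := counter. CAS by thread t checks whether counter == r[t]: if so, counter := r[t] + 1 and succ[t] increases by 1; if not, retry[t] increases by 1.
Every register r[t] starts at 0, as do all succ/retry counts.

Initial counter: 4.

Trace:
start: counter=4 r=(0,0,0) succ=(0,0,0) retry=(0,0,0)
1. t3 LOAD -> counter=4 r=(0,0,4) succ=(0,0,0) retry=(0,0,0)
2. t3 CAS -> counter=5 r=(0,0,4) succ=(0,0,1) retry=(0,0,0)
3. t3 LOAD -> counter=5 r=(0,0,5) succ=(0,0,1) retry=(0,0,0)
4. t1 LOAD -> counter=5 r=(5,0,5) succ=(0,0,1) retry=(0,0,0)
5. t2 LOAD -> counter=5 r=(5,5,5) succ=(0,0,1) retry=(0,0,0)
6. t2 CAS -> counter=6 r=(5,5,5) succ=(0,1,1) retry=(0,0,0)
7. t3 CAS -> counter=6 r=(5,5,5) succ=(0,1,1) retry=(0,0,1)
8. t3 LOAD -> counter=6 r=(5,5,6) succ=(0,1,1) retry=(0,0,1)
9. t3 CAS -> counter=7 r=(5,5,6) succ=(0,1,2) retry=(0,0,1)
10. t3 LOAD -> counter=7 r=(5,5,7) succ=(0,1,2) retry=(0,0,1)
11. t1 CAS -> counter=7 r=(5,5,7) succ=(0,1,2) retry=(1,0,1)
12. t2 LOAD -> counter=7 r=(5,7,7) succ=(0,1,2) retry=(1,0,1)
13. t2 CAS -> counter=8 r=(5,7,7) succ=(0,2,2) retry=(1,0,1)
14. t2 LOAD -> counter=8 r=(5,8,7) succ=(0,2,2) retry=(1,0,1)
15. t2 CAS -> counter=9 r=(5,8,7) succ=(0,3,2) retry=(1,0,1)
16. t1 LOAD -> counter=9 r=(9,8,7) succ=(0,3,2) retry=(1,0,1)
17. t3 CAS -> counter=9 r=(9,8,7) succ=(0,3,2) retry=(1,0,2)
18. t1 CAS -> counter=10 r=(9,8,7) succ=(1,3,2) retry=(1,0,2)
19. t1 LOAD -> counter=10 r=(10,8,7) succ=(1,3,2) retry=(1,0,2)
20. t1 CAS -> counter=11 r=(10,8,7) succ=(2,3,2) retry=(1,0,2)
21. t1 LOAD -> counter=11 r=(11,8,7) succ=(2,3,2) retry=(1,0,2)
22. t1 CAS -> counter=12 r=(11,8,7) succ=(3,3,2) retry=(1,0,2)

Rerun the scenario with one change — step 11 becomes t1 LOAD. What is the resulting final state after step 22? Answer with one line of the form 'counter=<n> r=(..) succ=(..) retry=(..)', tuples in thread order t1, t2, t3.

(re-executing from step 11 with the substitution; state before step 11: counter=7 r=(5,5,7) succ=(0,1,2) retry=(0,0,1))
11. t1 LOAD -> counter=7 r=(7,5,7) succ=(0,1,2) retry=(0,0,1)
12. t2 LOAD -> counter=7 r=(7,7,7) succ=(0,1,2) retry=(0,0,1)
13. t2 CAS -> counter=8 r=(7,7,7) succ=(0,2,2) retry=(0,0,1)
14. t2 LOAD -> counter=8 r=(7,8,7) succ=(0,2,2) retry=(0,0,1)
15. t2 CAS -> counter=9 r=(7,8,7) succ=(0,3,2) retry=(0,0,1)
16. t1 LOAD -> counter=9 r=(9,8,7) succ=(0,3,2) retry=(0,0,1)
17. t3 CAS -> counter=9 r=(9,8,7) succ=(0,3,2) retry=(0,0,2)
18. t1 CAS -> counter=10 r=(9,8,7) succ=(1,3,2) retry=(0,0,2)
19. t1 LOAD -> counter=10 r=(10,8,7) succ=(1,3,2) retry=(0,0,2)
20. t1 CAS -> counter=11 r=(10,8,7) succ=(2,3,2) retry=(0,0,2)
21. t1 LOAD -> counter=11 r=(11,8,7) succ=(2,3,2) retry=(0,0,2)
22. t1 CAS -> counter=12 r=(11,8,7) succ=(3,3,2) retry=(0,0,2)

counter=12 r=(11,8,7) succ=(3,3,2) retry=(0,0,2)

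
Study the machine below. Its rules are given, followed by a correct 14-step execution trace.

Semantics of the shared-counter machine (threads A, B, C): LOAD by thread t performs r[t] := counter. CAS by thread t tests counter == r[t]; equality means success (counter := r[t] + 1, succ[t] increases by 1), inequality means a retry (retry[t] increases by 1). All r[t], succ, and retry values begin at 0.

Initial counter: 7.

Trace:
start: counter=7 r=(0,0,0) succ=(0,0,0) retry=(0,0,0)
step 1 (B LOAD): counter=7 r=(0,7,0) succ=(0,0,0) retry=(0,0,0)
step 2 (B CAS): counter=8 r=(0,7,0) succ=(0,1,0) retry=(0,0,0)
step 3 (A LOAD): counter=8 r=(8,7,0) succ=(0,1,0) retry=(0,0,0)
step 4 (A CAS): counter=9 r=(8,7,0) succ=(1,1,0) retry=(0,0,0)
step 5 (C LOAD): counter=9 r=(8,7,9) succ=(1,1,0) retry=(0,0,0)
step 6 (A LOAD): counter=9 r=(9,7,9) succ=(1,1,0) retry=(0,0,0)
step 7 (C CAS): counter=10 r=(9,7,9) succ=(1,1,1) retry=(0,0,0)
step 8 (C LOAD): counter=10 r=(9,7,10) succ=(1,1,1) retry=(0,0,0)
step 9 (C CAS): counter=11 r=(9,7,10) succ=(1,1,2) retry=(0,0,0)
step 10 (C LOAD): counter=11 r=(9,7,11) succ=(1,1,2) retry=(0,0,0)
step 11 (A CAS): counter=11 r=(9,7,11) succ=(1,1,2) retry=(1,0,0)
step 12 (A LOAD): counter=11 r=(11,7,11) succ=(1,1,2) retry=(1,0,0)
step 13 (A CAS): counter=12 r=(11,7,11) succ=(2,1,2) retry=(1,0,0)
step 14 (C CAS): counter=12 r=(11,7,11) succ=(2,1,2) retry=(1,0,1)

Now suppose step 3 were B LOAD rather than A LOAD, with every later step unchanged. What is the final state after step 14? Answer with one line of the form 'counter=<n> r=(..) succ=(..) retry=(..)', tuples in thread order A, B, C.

(re-executing from step 3 with the substitution; state before step 3: counter=8 r=(0,7,0) succ=(0,1,0) retry=(0,0,0))
step 3 (B LOAD): counter=8 r=(0,8,0) succ=(0,1,0) retry=(0,0,0)
step 4 (A CAS): counter=8 r=(0,8,0) succ=(0,1,0) retry=(1,0,0)
step 5 (C LOAD): counter=8 r=(0,8,8) succ=(0,1,0) retry=(1,0,0)
step 6 (A LOAD): counter=8 r=(8,8,8) succ=(0,1,0) retry=(1,0,0)
step 7 (C CAS): counter=9 r=(8,8,8) succ=(0,1,1) retry=(1,0,0)
step 8 (C LOAD): counter=9 r=(8,8,9) succ=(0,1,1) retry=(1,0,0)
step 9 (C CAS): counter=10 r=(8,8,9) succ=(0,1,2) retry=(1,0,0)
step 10 (C LOAD): counter=10 r=(8,8,10) succ=(0,1,2) retry=(1,0,0)
step 11 (A CAS): counter=10 r=(8,8,10) succ=(0,1,2) retry=(2,0,0)
step 12 (A LOAD): counter=10 r=(10,8,10) succ=(0,1,2) retry=(2,0,0)
step 13 (A CAS): counter=11 r=(10,8,10) succ=(1,1,2) retry=(2,0,0)
step 14 (C CAS): counter=11 r=(10,8,10) succ=(1,1,2) retry=(2,0,1)

counter=11 r=(10,8,10) succ=(1,1,2) retry=(2,0,1)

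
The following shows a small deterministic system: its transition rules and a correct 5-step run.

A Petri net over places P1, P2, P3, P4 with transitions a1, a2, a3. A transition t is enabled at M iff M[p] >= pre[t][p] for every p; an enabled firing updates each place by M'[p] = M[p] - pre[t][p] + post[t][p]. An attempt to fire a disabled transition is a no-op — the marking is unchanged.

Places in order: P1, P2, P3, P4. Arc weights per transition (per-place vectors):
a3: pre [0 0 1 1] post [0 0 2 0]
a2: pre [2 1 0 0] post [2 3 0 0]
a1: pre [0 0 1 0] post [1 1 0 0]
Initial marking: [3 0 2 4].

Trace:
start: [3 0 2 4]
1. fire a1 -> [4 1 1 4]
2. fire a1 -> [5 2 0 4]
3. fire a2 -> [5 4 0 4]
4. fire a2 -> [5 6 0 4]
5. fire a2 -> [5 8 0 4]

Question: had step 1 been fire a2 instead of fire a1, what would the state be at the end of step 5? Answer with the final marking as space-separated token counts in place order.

(re-executing from step 1 with the substitution; state before step 1: [3 0 2 4])
1. fire a2 -> [3 0 2 4]
2. fire a1 -> [4 1 1 4]
3. fire a2 -> [4 3 1 4]
4. fire a2 -> [4 5 1 4]
5. fire a2 -> [4 7 1 4]

4 7 1 4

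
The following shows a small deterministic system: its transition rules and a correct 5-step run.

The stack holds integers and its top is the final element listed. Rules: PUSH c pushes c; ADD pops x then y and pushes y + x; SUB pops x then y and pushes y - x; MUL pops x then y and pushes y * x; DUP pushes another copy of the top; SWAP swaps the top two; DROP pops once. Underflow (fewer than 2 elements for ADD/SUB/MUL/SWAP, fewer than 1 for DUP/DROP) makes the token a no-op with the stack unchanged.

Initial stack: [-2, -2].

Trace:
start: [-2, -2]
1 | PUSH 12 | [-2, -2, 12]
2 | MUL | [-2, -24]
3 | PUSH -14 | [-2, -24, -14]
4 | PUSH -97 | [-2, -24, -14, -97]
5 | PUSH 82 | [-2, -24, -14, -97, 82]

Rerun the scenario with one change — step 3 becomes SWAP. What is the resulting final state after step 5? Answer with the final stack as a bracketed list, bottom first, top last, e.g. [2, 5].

(re-executing from step 3 with the substitution; state before step 3: [-2, -24])
3 | SWAP | [-24, -2]
4 | PUSH -97 | [-24, -2, -97]
5 | PUSH 82 | [-24, -2, -97, 82]

[-24, -2, -97, 82]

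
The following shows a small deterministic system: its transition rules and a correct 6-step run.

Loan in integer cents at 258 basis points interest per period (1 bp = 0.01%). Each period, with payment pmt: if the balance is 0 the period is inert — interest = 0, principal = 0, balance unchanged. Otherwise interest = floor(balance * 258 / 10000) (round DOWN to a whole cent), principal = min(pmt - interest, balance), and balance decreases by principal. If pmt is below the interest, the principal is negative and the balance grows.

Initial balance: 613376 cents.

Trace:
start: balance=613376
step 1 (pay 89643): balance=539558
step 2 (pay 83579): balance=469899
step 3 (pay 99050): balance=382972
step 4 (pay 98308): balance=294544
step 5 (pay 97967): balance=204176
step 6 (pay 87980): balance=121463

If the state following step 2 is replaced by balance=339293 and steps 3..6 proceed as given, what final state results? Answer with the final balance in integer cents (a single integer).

state after step 2 := balance=339293
step 3 (pay 99050): balance=248996
step 4 (pay 98308): balance=157112
step 5 (pay 97967): balance=63198
step 6 (pay 87980): balance=0

0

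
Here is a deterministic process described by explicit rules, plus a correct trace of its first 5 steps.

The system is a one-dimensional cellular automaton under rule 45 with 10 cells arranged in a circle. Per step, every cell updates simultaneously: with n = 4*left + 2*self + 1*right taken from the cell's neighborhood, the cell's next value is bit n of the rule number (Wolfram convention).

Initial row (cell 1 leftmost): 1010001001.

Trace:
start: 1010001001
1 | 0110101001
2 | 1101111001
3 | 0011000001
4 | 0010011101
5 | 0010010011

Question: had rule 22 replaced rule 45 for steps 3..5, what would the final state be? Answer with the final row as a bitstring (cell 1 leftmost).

1000011111

(re-executing steps 3..5 under rule 22; state before step 3: 1101111001)
3 | 0000000110
4 | 0000001001
5 | 1000011111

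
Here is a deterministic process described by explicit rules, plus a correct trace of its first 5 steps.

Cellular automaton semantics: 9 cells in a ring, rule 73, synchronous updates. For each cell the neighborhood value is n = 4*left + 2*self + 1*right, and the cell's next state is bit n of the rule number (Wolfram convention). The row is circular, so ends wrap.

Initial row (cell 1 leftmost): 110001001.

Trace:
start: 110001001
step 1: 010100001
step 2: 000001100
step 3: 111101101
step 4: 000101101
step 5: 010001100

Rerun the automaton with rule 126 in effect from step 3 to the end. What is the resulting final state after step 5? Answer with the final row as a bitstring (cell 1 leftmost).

(re-executing steps 3..5 under rule 126; state before step 3: 000001100)
step 3: 000011110
step 4: 000110011
step 5: 101111111

101111111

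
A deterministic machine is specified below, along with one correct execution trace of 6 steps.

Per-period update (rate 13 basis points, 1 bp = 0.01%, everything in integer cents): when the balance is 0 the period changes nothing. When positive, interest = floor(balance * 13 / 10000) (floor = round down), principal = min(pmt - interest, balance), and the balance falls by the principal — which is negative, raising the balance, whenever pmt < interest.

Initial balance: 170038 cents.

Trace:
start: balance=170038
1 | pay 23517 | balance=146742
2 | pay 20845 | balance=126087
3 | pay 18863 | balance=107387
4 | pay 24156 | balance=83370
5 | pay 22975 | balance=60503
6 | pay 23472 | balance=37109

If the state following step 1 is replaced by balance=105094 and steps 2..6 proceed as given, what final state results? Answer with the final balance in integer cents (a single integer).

0

state after step 1 := balance=105094
2 | pay 20845 | balance=84385
3 | pay 18863 | balance=65631
4 | pay 24156 | balance=41560
5 | pay 22975 | balance=18639
6 | pay 23472 | balance=0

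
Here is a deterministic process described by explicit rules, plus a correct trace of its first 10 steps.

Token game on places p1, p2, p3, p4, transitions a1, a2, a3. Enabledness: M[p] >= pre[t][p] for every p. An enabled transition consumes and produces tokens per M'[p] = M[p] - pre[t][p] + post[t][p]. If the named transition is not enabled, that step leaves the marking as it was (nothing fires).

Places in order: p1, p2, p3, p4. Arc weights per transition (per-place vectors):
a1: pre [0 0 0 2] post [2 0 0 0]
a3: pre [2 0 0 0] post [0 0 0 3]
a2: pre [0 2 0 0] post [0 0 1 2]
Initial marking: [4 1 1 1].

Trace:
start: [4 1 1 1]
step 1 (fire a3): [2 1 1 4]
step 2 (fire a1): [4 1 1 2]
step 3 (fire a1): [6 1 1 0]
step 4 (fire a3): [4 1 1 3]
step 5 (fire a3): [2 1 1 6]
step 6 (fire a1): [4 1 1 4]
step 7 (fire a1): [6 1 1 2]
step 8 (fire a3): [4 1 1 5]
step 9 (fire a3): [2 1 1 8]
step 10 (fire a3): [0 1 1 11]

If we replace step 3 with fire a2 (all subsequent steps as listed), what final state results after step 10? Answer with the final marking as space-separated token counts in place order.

0 1 1 10

(re-executing from step 3 with the substitution; state before step 3: [4 1 1 2])
step 3 (fire a2): [4 1 1 2]
step 4 (fire a3): [2 1 1 5]
step 5 (fire a3): [0 1 1 8]
step 6 (fire a1): [2 1 1 6]
step 7 (fire a1): [4 1 1 4]
step 8 (fire a3): [2 1 1 7]
step 9 (fire a3): [0 1 1 10]
step 10 (fire a3): [0 1 1 10]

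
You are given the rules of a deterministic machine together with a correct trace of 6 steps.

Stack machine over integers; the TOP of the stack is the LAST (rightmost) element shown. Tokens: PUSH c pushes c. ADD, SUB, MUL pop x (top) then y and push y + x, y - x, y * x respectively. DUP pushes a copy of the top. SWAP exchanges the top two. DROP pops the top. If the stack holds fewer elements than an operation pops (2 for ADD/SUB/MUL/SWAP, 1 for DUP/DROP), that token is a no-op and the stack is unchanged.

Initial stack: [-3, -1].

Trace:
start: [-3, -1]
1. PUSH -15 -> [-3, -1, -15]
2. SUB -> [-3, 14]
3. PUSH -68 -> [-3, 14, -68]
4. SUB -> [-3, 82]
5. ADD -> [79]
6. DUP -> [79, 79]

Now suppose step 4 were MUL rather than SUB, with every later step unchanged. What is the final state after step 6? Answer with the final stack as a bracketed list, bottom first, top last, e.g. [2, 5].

[-955, -955]

(re-executing from step 4 with the substitution; state before step 4: [-3, 14, -68])
4. MUL -> [-3, -952]
5. ADD -> [-955]
6. DUP -> [-955, -955]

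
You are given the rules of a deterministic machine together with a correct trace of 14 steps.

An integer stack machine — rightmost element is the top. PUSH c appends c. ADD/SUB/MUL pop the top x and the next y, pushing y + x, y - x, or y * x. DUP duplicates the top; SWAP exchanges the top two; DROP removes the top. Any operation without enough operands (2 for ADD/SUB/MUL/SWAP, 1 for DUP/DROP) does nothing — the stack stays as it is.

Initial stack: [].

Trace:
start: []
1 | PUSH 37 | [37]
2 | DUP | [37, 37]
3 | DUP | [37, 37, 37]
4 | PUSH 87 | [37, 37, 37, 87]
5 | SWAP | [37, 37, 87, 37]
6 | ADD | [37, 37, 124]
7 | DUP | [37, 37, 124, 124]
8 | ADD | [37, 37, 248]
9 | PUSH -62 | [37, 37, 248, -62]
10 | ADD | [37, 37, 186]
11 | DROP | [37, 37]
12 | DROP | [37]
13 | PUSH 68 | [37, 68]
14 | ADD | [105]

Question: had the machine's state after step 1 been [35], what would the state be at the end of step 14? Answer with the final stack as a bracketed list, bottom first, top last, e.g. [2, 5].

[103]

state after step 1 := [35]
2 | DUP | [35, 35]
3 | DUP | [35, 35, 35]
4 | PUSH 87 | [35, 35, 35, 87]
5 | SWAP | [35, 35, 87, 35]
6 | ADD | [35, 35, 122]
7 | DUP | [35, 35, 122, 122]
8 | ADD | [35, 35, 244]
9 | PUSH -62 | [35, 35, 244, -62]
10 | ADD | [35, 35, 182]
11 | DROP | [35, 35]
12 | DROP | [35]
13 | PUSH 68 | [35, 68]
14 | ADD | [103]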